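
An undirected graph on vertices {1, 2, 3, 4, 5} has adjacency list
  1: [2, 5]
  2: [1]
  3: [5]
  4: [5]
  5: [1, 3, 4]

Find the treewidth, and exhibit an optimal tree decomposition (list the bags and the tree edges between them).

Each bag holds 2 vertices, so the decomposition has width 1, which upper-bounds the treewidth. Any graph with an edge has treewidth ≥ 1, and G has the edge 3–5. Combining the bounds, tw(G) = 1.

Treewidth 1.
One optimal decomposition is:
Bags: B1 = {3, 5}  B2 = {4, 5}  B3 = {1, 5}  B4 = {1, 2}
Tree: B1–B2, B2–B3, B3–B4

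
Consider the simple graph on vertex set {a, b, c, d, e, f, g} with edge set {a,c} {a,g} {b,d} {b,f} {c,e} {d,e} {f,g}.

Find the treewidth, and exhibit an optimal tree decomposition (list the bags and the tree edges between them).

Treewidth 2.
One such decomposition:
Bags: B1 = {b, d, f}  B2 = {d, f, g}  B3 = {a, d, g}  B4 = {a, c, d}  B5 = {c, d, e}
Tree: B1–B2, B2–B3, B3–B4, B4–B5

The largest bag has 3 vertices, giving width 2; this decomposition certifies tw(G) ≤ 2. Since d–b–f–g–a–c–e–d is a cycle in G, G is not acyclic. Forests are exactly the graphs of treewidth ≤ 1, so tw(G) ≥ 2. Combining the bounds, tw(G) = 2.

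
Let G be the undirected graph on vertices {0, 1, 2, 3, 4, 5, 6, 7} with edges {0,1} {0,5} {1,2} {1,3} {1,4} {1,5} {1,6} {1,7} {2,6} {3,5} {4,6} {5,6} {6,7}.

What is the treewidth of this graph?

A width-2 tree decomposition is:
Bags: B1 = {1, 5, 6}  B2 = {1, 4, 6}  B3 = {0, 1, 5}  B4 = {1, 3, 5}  B5 = {1, 2, 6}  B6 = {1, 6, 7}
Tree: B1–B2, B1–B3, B3–B4, B2–B5, B5–B6
Every bag has size at most 3, so the width is 3 − 1 = 2 and tw(G) ≤ 2. Conversely, {0, 1, 5} is a clique of size 3, and the vertices of any clique must share a bag in every tree decomposition; so some bag has ≥ 3 vertices and tw(G) ≥ 2. Therefore the treewidth is 2.

2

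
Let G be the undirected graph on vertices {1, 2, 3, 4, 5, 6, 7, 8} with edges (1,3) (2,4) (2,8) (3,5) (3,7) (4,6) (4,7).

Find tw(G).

1

A width-1 tree decomposition is:
Bags: B1 = {2, 4}  B2 = {4, 7}  B3 = {3, 7}  B4 = {4, 6}  B5 = {2, 8}  B6 = {1, 3}  B7 = {3, 5}
Tree: B1–B2, B2–B3, B1–B4, B1–B5, B3–B6, B3–B7
Every bag has size at most 2, so the width is 2 − 1 = 1 and tw(G) ≤ 1. Since G has at least one edge (e.g. 4–2), it is not an edgeless graph, so tw(G) ≥ 1. Combining the bounds, tw(G) = 1.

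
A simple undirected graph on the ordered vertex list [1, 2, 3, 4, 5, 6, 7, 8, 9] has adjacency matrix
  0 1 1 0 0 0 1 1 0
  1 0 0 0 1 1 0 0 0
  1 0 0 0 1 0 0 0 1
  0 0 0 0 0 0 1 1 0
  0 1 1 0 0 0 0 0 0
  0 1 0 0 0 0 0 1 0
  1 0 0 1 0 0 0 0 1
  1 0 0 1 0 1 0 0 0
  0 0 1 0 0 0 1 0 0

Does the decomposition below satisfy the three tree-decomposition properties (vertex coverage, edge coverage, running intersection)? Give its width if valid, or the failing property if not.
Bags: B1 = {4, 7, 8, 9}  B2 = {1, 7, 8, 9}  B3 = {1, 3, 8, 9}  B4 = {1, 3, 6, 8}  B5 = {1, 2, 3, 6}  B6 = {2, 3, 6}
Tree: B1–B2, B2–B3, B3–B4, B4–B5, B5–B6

No — vertex 5 appears in no bag.

A tree decomposition must satisfy three properties: every vertex lies in some bag; for every edge, both endpoints lie together in some bag; and for every vertex, the bags containing it form a connected subtree. Here vertex 5 appears in no bag, so the decomposition is invalid.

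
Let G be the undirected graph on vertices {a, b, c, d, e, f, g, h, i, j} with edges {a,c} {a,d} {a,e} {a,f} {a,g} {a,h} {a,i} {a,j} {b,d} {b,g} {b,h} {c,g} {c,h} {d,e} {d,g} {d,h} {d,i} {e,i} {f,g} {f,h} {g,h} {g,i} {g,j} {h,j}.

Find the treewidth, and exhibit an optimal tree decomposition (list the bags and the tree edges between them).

Treewidth 3.
One such decomposition:
Bags: B1 = {a, d, e, i}  B2 = {a, d, g, i}  B3 = {a, d, g, h}  B4 = {b, d, g, h}  B5 = {a, c, g, h}  B6 = {a, g, h, j}  B7 = {a, f, g, h}
Tree: B1–B2, B2–B3, B3–B4, B3–B5, B3–B6, B6–B7

Every bag has size at most 4, so the width is 4 − 1 = 3 and tw(G) ≤ 3. On the other hand G contains the 4-clique {a, d, g, h}. A clique must lie in a single bag of any decomposition, so no decomposition can have width below 3. Combining the bounds, tw(G) = 3.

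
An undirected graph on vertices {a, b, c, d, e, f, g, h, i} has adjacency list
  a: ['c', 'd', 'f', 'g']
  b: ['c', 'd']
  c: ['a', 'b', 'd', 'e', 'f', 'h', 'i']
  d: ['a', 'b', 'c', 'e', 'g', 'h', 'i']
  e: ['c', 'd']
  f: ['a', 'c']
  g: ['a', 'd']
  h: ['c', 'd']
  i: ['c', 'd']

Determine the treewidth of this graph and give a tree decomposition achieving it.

Treewidth 2.
One such decomposition:
Bags: B1 = {a, c, d}  B2 = {c, d, h}  B3 = {c, d, e}  B4 = {b, c, d}  B5 = {a, c, f}  B6 = {c, d, i}  B7 = {a, d, g}
Tree: B1–B2, B1–B3, B1–B4, B1–B5, B4–B6, B1–B7

Each bag holds 3 vertices, so the decomposition has width 2, which upper-bounds the treewidth. For the lower bound, the 3 vertices {a, d, g} are pairwise adjacent, and any tree decomposition puts a clique entirely inside one bag — forcing width ≥ 2. Hence tw(G) = 2 exactly.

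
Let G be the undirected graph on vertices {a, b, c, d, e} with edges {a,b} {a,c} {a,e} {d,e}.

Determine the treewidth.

1

A width-1 tree decomposition is:
Bags: B1 = {d, e}  B2 = {a, e}  B3 = {a, c}  B4 = {a, b}
Tree: B1–B2, B2–B3, B2–B4
Each bag holds 2 vertices, so the decomposition has width 1, which upper-bounds the treewidth. Since G has at least one edge (e.g. e–d), it is not an edgeless graph, so tw(G) ≥ 1. Combining the bounds, tw(G) = 1.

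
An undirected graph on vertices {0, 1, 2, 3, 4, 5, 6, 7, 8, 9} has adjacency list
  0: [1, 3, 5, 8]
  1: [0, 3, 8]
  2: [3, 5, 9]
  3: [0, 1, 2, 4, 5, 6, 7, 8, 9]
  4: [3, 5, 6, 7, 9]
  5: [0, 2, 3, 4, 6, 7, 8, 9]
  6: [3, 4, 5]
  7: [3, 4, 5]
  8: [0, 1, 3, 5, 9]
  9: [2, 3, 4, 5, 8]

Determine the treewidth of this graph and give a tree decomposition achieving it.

Treewidth 3.
One such decomposition:
Bags: B1 = {3, 5, 8, 9}  B2 = {0, 3, 5, 8}  B3 = {3, 4, 5, 9}  B4 = {3, 4, 5, 6}  B5 = {2, 3, 5, 9}  B6 = {0, 1, 3, 8}  B7 = {3, 4, 5, 7}
Tree: B1–B2, B1–B3, B3–B4, B1–B5, B2–B6, B4–B7

The largest bag has 4 vertices, giving width 3; this decomposition certifies tw(G) ≤ 3. On the other hand G contains the 4-clique {0, 1, 3, 8}. A clique must lie in a single bag of any decomposition, so no decomposition can have width below 3. Combining the bounds, tw(G) = 3.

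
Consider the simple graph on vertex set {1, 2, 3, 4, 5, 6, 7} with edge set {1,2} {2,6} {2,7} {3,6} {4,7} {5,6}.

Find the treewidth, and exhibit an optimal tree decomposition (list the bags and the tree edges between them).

Treewidth 1.
One optimal decomposition is:
Bags: B1 = {1, 2}  B2 = {2, 7}  B3 = {2, 6}  B4 = {5, 6}  B5 = {3, 6}  B6 = {4, 7}
Tree: B1–B2, B2–B3, B3–B4, B4–B5, B2–B6

The largest bag has 2 vertices, giving width 1; this decomposition certifies tw(G) ≤ 1. Any graph with an edge has treewidth ≥ 1, and G has the edge 2–1. Hence tw(G) = 1 exactly.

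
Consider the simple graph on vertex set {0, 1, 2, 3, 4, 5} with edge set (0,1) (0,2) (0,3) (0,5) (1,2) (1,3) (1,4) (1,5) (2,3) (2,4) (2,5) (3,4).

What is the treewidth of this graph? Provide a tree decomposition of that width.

Treewidth 3.
One such decomposition:
Bags: B1 = {1, 2, 3, 4}  B2 = {0, 1, 2, 3}  B3 = {0, 1, 2, 5}
Tree: B1–B2, B2–B3

Each bag holds 4 vertices, so the decomposition has width 3, which upper-bounds the treewidth. For the lower bound, the 4 vertices {0, 1, 2, 3} are pairwise adjacent, and any tree decomposition puts a clique entirely inside one bag — forcing width ≥ 3. The upper and lower bounds meet at 3, so that is the treewidth.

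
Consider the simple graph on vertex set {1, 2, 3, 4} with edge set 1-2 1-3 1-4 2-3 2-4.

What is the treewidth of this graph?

2

A width-2 tree decomposition is:
Bags: B1 = {1, 2, 3}  B2 = {1, 2, 4}
Tree: B1–B2
Each bag holds 3 vertices, so the decomposition has width 2, which upper-bounds the treewidth. Conversely, {1, 2, 3} is a clique of size 3, and the vertices of any clique must share a bag in every tree decomposition; so some bag has ≥ 3 vertices and tw(G) ≥ 2. Hence tw(G) = 2 exactly.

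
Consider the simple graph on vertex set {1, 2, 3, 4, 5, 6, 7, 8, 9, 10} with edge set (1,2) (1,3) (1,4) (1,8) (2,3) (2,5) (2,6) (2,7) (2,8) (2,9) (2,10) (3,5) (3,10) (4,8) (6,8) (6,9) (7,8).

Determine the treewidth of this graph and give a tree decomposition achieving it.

The largest bag has 3 vertices, giving width 2; this decomposition certifies tw(G) ≤ 2. Conversely, {1, 2, 3} is a clique of size 3, and the vertices of any clique must share a bag in every tree decomposition; so some bag has ≥ 3 vertices and tw(G) ≥ 2. The upper and lower bounds meet at 2, so that is the treewidth.

Treewidth 2.
Bags: B1 = {2, 6, 8}  B2 = {1, 2, 8}  B3 = {1, 2, 3}  B4 = {2, 3, 10}  B5 = {2, 7, 8}  B6 = {2, 3, 5}  B7 = {2, 6, 9}  B8 = {1, 4, 8}
Tree: B1–B2, B2–B3, B3–B4, B2–B5, B3–B6, B1–B7, B2–B8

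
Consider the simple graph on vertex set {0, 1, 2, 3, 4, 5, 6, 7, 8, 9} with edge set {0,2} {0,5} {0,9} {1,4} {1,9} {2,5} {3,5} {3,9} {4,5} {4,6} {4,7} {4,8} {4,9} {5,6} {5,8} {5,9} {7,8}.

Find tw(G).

A width-2 tree decomposition is:
Bags: B1 = {1, 4, 9}  B2 = {4, 5, 9}  B3 = {4, 5, 6}  B4 = {4, 5, 8}  B5 = {3, 5, 9}  B6 = {0, 5, 9}  B7 = {0, 2, 5}  B8 = {4, 7, 8}
Tree: B1–B2, B2–B3, B3–B4, B2–B5, B2–B6, B6–B7, B4–B8
Each bag holds 3 vertices, so the decomposition has width 2, which upper-bounds the treewidth. On the other hand G contains the 3-clique {1, 4, 9}. A clique must lie in a single bag of any decomposition, so no decomposition can have width below 2. Therefore the treewidth is 2.

2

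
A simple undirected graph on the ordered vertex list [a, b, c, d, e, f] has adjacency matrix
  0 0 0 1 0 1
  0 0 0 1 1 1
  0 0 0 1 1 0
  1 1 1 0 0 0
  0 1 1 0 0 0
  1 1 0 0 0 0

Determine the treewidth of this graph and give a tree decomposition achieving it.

Treewidth 2.
One optimal decomposition is:
Bags: B1 = {a, b, f}  B2 = {a, b, d}  B3 = {b, d, e}  B4 = {c, d, e}
Tree: B1–B2, B2–B3, B3–B4

The largest bag has 3 vertices, giving width 2; this decomposition certifies tw(G) ≤ 2. For the lower bound, G contains the cycle f–a–d–b–f, so G is not a forest; only forests have treewidth ≤ 1, hence tw(G) ≥ 2. Therefore the treewidth is 2.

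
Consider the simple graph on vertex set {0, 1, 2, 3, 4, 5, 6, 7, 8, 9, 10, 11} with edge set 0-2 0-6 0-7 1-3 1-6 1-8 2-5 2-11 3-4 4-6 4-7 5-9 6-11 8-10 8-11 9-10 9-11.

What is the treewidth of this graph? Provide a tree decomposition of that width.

Treewidth 3.
Bags: B1 = {2, 5, 9, 10}  B2 = {2, 9, 10, 11}  B3 = {2, 8, 10, 11}  B4 = {0, 2, 8, 11}  B5 = {0, 6, 8, 11}  B6 = {0, 1, 6, 8}  B7 = {0, 1, 6, 7}  B8 = {1, 4, 6, 7}  B9 = {1, 3, 4, 7}
Tree: B1–B2, B2–B3, B3–B4, B4–B5, B5–B6, B6–B7, B7–B8, B8–B9

Every bag has size at most 4, so the width is 4 − 1 = 3 and tw(G) ≤ 3. For the lower bound: the 4 vertex sets {5,9,10}, {2}, {11}, {0,1,6,8} are disjoint, each induces a connected subgraph, and every pair is joined by at least one edge of G. Contracting each set to a single vertex therefore yields K_{4} as a minor, and since treewidth is minor-monotone, tw(G) ≥ tw(K_{4}) = 3. Hence tw(G) = 3 exactly.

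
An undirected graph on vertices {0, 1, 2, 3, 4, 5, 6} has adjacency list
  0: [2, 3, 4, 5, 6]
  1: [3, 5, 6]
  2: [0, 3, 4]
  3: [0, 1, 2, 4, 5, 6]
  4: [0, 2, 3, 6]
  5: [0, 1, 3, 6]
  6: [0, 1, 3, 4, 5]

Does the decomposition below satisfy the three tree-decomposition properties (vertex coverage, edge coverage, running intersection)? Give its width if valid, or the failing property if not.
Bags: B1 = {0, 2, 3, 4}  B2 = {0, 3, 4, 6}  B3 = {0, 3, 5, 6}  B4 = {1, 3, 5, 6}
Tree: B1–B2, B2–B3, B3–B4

Yes; width 3.

Every vertex of G appears in some bag (union = {0, 1, 2, 3, 4, 5, 6}); every edge is covered by a bag; and for each vertex v the set of bags containing v is connected in the bag tree. The decomposition is therefore valid. The largest bag has 4 vertices, so the width is 3.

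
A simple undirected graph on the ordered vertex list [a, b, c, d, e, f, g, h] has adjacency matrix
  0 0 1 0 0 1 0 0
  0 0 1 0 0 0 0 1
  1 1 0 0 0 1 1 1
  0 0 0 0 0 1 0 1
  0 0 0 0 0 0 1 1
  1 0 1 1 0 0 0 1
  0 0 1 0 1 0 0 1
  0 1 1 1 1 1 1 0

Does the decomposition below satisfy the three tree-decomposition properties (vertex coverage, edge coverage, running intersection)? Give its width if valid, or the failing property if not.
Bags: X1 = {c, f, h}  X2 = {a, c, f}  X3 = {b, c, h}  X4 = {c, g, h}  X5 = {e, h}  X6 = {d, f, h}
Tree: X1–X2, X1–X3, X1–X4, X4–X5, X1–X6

A tree decomposition must satisfy three properties: every vertex lies in some bag; for every edge, both endpoints lie together in some bag; and for every vertex, the bags containing it form a connected subtree. Here edge (g,e) lies in no bag, so the decomposition is invalid.

No — edge (g,e) lies in no bag.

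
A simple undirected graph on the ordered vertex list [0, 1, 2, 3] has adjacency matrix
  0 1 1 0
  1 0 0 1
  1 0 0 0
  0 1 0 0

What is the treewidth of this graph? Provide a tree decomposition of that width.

Treewidth 1.
Bags: B1 = {0, 2}  B2 = {0, 1}  B3 = {1, 3}
Tree: B1–B2, B2–B3

The largest bag has 2 vertices, giving width 1; this decomposition certifies tw(G) ≤ 1. Since G has at least one edge (e.g. 2–0), it is not an edgeless graph, so tw(G) ≥ 1. Combining the bounds, tw(G) = 1.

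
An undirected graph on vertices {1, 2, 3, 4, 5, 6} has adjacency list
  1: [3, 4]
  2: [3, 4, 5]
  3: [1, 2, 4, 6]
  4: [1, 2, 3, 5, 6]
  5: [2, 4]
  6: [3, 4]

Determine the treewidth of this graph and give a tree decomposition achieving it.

Every bag has size at most 3, so the width is 3 − 1 = 2 and tw(G) ≤ 2. Conversely, {1, 3, 4} is a clique of size 3, and the vertices of any clique must share a bag in every tree decomposition; so some bag has ≥ 3 vertices and tw(G) ≥ 2. The upper and lower bounds meet at 2, so that is the treewidth.

Treewidth 2.
One optimal decomposition is:
Bags: B1 = {3, 4, 6}  B2 = {2, 3, 4}  B3 = {1, 3, 4}  B4 = {2, 4, 5}
Tree: B1–B2, B2–B3, B2–B4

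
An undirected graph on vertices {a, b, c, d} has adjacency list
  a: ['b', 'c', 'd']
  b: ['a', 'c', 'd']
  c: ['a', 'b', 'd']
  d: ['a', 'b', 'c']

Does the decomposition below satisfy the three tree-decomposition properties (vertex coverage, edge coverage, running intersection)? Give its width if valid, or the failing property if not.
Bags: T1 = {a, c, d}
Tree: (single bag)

No — vertex b appears in no bag.

A tree decomposition must satisfy three properties: every vertex lies in some bag; for every edge, both endpoints lie together in some bag; and for every vertex, the bags containing it form a connected subtree. Here vertex b appears in no bag, so the decomposition is invalid.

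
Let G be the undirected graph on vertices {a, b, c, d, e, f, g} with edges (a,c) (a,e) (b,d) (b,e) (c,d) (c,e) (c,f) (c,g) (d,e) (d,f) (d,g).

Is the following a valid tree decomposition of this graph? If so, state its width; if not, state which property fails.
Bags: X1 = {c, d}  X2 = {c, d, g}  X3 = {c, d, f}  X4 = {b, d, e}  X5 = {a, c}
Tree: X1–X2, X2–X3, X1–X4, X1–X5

No — edge (e,c) lies in no bag.

A tree decomposition must satisfy three properties: every vertex lies in some bag; for every edge, both endpoints lie together in some bag; and for every vertex, the bags containing it form a connected subtree. Here edge (e,c) lies in no bag, so the decomposition is invalid.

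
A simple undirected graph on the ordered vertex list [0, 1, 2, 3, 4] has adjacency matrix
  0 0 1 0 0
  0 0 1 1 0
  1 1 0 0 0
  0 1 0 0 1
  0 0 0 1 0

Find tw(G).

A width-1 tree decomposition is:
Bags: B1 = {0, 2}  B2 = {1, 2}  B3 = {1, 3}  B4 = {3, 4}
Tree: B1–B2, B2–B3, B3–B4
Every bag has size at most 2, so the width is 2 − 1 = 1 and tw(G) ≤ 1. Since G has at least one edge (e.g. 0–2), it is not an edgeless graph, so tw(G) ≥ 1. Combining the bounds, tw(G) = 1.

1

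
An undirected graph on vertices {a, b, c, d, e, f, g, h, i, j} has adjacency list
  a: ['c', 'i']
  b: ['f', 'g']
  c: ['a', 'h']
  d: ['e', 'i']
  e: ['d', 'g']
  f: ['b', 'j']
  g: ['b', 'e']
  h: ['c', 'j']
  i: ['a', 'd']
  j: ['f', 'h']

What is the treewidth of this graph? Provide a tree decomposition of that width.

Treewidth 2.
One such decomposition:
Bags: B1 = {a, c, i}  B2 = {c, d, i}  B3 = {c, d, e}  B4 = {c, e, g}  B5 = {b, c, g}  B6 = {b, c, f}  B7 = {c, f, j}  B8 = {c, h, j}
Tree: B1–B2, B2–B3, B3–B4, B4–B5, B5–B6, B6–B7, B7–B8

Every bag has size at most 3, so the width is 3 − 1 = 2 and tw(G) ≤ 2. For the lower bound, G contains the cycle c–a–i–d–e–g–b–f–j–h–c, so G is not a forest; only forests have treewidth ≤ 1, hence tw(G) ≥ 2. Hence tw(G) = 2 exactly.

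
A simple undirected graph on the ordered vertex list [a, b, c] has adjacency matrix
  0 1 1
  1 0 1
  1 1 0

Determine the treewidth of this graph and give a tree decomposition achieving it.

A single bag containing all 3 vertices is trivially a valid decomposition of width 2. For the lower bound, the 3 vertices {a, b, c} are pairwise adjacent, and any tree decomposition puts a clique entirely inside one bag — forcing width ≥ 2. The upper and lower bounds meet at 2, so that is the treewidth.

Treewidth 2.
Bags: B1 = {a, b, c}
Tree: (single bag)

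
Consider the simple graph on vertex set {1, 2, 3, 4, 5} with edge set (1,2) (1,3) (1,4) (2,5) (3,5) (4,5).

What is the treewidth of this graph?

A width-2 tree decomposition is:
Bags: B1 = {1, 4, 5}  B2 = {1, 2, 5}  B3 = {1, 3, 5}
Tree: B1–B2, B2–B3
Every bag has size at most 3, so the width is 3 − 1 = 2 and tw(G) ≤ 2. Since 5–4–1–2–5 is a cycle in G, G is not acyclic. Forests are exactly the graphs of treewidth ≤ 1, so tw(G) ≥ 2. Combining the bounds, tw(G) = 2.

2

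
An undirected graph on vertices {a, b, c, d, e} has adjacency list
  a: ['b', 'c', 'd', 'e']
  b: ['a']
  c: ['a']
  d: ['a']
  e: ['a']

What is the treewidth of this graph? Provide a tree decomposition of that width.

The largest bag has 2 vertices, giving width 1; this decomposition certifies tw(G) ≤ 1. G has an edge, so its treewidth is at least 1. Therefore the treewidth is 1.

Treewidth 1.
One optimal decomposition is:
Bags: B1 = {a, e}  B2 = {a, c}  B3 = {a, d}  B4 = {a, b}
Tree: B1–B2, B2–B3, B3–B4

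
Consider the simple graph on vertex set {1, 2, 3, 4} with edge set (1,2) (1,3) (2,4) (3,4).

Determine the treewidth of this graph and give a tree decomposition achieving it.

Each bag holds 3 vertices, so the decomposition has width 2, which upper-bounds the treewidth. For the lower bound, G contains the cycle 4–2–1–3–4, so G is not a forest; only forests have treewidth ≤ 1, hence tw(G) ≥ 2. Hence tw(G) = 2 exactly.

Treewidth 2.
One optimal decomposition is:
Bags: B1 = {1, 2, 4}  B2 = {1, 3, 4}
Tree: B1–B2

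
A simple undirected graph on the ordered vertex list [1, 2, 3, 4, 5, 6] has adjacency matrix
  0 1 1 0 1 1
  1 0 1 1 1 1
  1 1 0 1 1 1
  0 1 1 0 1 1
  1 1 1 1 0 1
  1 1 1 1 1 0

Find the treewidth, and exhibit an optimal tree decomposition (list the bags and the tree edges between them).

Treewidth 4.
Bags: B1 = {1, 2, 3, 5, 6}  B2 = {2, 3, 4, 5, 6}
Tree: B1–B2

The largest bag has 5 vertices, giving width 4; this decomposition certifies tw(G) ≤ 4. On the other hand G contains the 5-clique {1, 2, 3, 5, 6}. A clique must lie in a single bag of any decomposition, so no decomposition can have width below 4. The upper and lower bounds meet at 4, so that is the treewidth.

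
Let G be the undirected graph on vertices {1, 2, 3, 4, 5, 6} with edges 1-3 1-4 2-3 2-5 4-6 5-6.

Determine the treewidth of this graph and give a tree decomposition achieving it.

Treewidth 2.
Bags: B1 = {2, 3, 5}  B2 = {1, 3, 5}  B3 = {1, 4, 5}  B4 = {4, 5, 6}
Tree: B1–B2, B2–B3, B3–B4

Each bag holds 3 vertices, so the decomposition has width 2, which upper-bounds the treewidth. For the lower bound, G contains the cycle 5–2–3–1–4–6–5, so G is not a forest; only forests have treewidth ≤ 1, hence tw(G) ≥ 2. The upper and lower bounds meet at 2, so that is the treewidth.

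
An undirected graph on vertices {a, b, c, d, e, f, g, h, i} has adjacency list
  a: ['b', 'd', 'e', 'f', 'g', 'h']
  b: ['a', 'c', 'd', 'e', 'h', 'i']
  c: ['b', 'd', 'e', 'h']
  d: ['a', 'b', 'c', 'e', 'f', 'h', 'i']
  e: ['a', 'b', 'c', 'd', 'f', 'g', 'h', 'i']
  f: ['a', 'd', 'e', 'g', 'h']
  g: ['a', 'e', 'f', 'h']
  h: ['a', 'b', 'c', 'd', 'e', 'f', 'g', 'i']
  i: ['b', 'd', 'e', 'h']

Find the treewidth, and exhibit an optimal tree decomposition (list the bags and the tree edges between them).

Treewidth 4.
One optimal decomposition is:
Bags: B1 = {a, b, d, e, h}  B2 = {b, c, d, e, h}  B3 = {a, d, e, f, h}  B4 = {a, e, f, g, h}  B5 = {b, d, e, h, i}
Tree: B1–B2, B1–B3, B3–B4, B2–B5

Every bag has size at most 5, so the width is 5 − 1 = 4 and tw(G) ≤ 4. Conversely, {a, d, e, f, h} is a clique of size 5, and the vertices of any clique must share a bag in every tree decomposition; so some bag has ≥ 5 vertices and tw(G) ≥ 4. Hence tw(G) = 4 exactly.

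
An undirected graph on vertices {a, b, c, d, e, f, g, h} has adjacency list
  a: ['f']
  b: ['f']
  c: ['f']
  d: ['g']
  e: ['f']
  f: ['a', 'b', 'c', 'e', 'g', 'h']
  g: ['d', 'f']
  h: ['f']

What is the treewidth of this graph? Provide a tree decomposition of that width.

Each bag holds 2 vertices, so the decomposition has width 1, which upper-bounds the treewidth. G has an edge, so its treewidth is at least 1. The upper and lower bounds meet at 1, so that is the treewidth.

Treewidth 1.
One such decomposition:
Bags: B1 = {a, f}  B2 = {c, f}  B3 = {f, g}  B4 = {e, f}  B5 = {f, h}  B6 = {d, g}  B7 = {b, f}
Tree: B1–B2, B2–B3, B3–B4, B4–B5, B3–B6, B1–B7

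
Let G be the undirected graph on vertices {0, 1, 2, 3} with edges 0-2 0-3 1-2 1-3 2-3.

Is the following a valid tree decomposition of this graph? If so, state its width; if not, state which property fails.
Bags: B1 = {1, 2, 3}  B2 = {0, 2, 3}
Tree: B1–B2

Yes; width 2.

Checking the three conditions: (i) the bags cover all of {0, 1, 2, 3}; (ii) for each edge, some bag contains both endpoints; (iii) the bags containing any fixed vertex form a subtree. All hold, so the decomposition is valid with width 3 − 1 = 2.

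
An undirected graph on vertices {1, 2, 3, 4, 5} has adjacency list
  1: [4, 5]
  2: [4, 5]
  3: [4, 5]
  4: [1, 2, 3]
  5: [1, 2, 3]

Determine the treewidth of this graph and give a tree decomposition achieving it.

Each bag holds 3 vertices, so the decomposition has width 2, which upper-bounds the treewidth. The edges 4–3–5–2–4 form a cycle, so G is not a tree and its treewidth is at least 2. The upper and lower bounds meet at 2, so that is the treewidth.

Treewidth 2.
One such decomposition:
Bags: B1 = {3, 4, 5}  B2 = {2, 4, 5}  B3 = {1, 4, 5}
Tree: B1–B2, B2–B3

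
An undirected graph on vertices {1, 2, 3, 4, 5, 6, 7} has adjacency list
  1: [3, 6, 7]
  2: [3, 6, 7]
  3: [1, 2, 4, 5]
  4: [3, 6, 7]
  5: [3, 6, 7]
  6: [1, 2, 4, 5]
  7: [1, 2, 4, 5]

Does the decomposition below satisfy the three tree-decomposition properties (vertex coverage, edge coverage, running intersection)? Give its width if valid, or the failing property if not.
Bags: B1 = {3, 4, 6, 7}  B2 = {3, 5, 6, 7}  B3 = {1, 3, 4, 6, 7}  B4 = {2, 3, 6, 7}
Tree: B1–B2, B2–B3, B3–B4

A tree decomposition must satisfy three properties: every vertex lies in some bag; for every edge, both endpoints lie together in some bag; and for every vertex, the bags containing it form a connected subtree. Here bags containing vertex 4 are not connected in the tree, so the decomposition is invalid.

No — bags containing vertex 4 are not connected in the tree.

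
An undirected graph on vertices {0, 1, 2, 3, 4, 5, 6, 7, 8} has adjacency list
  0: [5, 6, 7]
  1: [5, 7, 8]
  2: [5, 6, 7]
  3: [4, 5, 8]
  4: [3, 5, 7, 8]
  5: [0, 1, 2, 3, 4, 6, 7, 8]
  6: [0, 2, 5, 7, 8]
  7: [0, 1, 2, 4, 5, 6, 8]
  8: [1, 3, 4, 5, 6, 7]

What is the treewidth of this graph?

3

A width-3 tree decomposition is:
Bags: B1 = {0, 5, 6, 7}  B2 = {5, 6, 7, 8}  B3 = {4, 5, 7, 8}  B4 = {1, 5, 7, 8}  B5 = {3, 4, 5, 8}  B6 = {2, 5, 6, 7}
Tree: B1–B2, B2–B3, B3–B4, B3–B5, B1–B6
Every bag has size at most 4, so the width is 4 − 1 = 3 and tw(G) ≤ 3. On the other hand G contains the 4-clique {3, 4, 5, 8}. A clique must lie in a single bag of any decomposition, so no decomposition can have width below 3. Therefore the treewidth is 3.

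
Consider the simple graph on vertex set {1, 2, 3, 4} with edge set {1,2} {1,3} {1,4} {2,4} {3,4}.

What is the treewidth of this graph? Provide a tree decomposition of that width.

Each bag holds 3 vertices, so the decomposition has width 2, which upper-bounds the treewidth. Conversely, {1, 2, 4} is a clique of size 3, and the vertices of any clique must share a bag in every tree decomposition; so some bag has ≥ 3 vertices and tw(G) ≥ 2. Combining the bounds, tw(G) = 2.

Treewidth 2.
Bags: B1 = {1, 2, 4}  B2 = {1, 3, 4}
Tree: B1–B2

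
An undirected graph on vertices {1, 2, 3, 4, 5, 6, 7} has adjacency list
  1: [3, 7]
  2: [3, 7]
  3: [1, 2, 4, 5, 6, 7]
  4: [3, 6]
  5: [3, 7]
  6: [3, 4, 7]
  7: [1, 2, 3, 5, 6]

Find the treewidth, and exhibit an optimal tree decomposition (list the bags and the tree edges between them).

Every bag has size at most 3, so the width is 3 − 1 = 2 and tw(G) ≤ 2. On the other hand G contains the 3-clique {3, 4, 6}. A clique must lie in a single bag of any decomposition, so no decomposition can have width below 2. Hence tw(G) = 2 exactly.

Treewidth 2.
One optimal decomposition is:
Bags: B1 = {3, 6, 7}  B2 = {2, 3, 7}  B3 = {3, 5, 7}  B4 = {1, 3, 7}  B5 = {3, 4, 6}
Tree: B1–B2, B1–B3, B1–B4, B1–B5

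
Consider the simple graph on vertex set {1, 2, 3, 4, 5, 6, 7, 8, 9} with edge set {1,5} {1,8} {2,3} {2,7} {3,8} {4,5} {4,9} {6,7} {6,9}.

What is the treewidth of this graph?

A width-2 tree decomposition is:
Bags: B1 = {1, 4, 5}  B2 = {1, 4, 8}  B3 = {3, 4, 8}  B4 = {2, 3, 4}  B5 = {2, 4, 7}  B6 = {4, 6, 7}  B7 = {4, 6, 9}
Tree: B1–B2, B2–B3, B3–B4, B4–B5, B5–B6, B6–B7
Every bag has size at most 3, so the width is 3 − 1 = 2 and tw(G) ≤ 2. For the lower bound, G contains the cycle 4–5–1–8–3–2–7–6–9–4, so G is not a forest; only forests have treewidth ≤ 1, hence tw(G) ≥ 2. Hence tw(G) = 2 exactly.

2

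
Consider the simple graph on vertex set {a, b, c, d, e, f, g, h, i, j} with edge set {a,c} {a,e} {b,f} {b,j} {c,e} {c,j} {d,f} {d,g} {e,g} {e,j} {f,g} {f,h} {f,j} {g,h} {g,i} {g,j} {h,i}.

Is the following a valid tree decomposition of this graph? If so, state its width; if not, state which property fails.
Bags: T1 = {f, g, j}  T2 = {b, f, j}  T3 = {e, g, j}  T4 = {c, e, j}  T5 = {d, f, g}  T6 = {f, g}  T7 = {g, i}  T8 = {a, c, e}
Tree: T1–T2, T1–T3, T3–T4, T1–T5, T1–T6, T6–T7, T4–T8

A tree decomposition must satisfy three properties: every vertex lies in some bag; for every edge, both endpoints lie together in some bag; and for every vertex, the bags containing it form a connected subtree. Here vertex h appears in no bag, so the decomposition is invalid.

No — vertex h appears in no bag.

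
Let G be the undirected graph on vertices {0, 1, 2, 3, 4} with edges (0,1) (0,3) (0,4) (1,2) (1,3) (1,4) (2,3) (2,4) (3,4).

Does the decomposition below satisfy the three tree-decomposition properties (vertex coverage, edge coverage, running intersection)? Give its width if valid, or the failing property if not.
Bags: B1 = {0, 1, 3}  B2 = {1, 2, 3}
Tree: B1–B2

A tree decomposition must satisfy three properties: every vertex lies in some bag; for every edge, both endpoints lie together in some bag; and for every vertex, the bags containing it form a connected subtree. Here vertex 4 appears in no bag, so the decomposition is invalid.

No — vertex 4 appears in no bag.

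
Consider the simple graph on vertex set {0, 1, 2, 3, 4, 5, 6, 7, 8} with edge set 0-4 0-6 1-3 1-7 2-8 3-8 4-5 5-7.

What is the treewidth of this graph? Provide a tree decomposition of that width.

Treewidth 1.
One optimal decomposition is:
Bags: B1 = {2, 8}  B2 = {3, 8}  B3 = {1, 3}  B4 = {1, 7}  B5 = {5, 7}  B6 = {4, 5}  B7 = {0, 4}  B8 = {0, 6}
Tree: B1–B2, B2–B3, B3–B4, B4–B5, B5–B6, B6–B7, B7–B8

The largest bag has 2 vertices, giving width 1; this decomposition certifies tw(G) ≤ 1. Any graph with an edge has treewidth ≥ 1, and G has the edge 2–8. The upper and lower bounds meet at 1, so that is the treewidth.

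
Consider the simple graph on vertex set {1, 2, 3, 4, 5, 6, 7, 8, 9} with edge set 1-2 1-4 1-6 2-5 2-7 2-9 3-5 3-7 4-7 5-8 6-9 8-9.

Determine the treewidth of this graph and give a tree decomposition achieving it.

Treewidth 3.
One optimal decomposition is:
Bags: B1 = {1, 6, 8, 9}  B2 = {1, 2, 8, 9}  B3 = {1, 2, 5, 8}  B4 = {1, 2, 4, 5}  B5 = {2, 4, 5, 7}  B6 = {3, 4, 5, 7}
Tree: B1–B2, B2–B3, B3–B4, B4–B5, B5–B6

Every bag has size at most 4, so the width is 4 − 1 = 3 and tw(G) ≤ 3. For the lower bound: the 4 vertex sets {6,8,9}, {1}, {2}, {3,4,5,7} are disjoint, each induces a connected subgraph, and every pair is joined by at least one edge of G. Contracting each set to a single vertex therefore yields K_{4} as a minor, and since treewidth is minor-monotone, tw(G) ≥ tw(K_{4}) = 3. Therefore the treewidth is 3.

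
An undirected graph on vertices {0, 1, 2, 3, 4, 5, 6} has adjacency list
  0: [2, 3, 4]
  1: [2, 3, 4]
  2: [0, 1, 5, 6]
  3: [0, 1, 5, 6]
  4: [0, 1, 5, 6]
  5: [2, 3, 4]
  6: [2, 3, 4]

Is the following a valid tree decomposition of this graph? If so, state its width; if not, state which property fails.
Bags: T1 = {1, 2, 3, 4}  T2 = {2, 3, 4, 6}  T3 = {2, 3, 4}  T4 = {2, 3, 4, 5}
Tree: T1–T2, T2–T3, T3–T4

A tree decomposition must satisfy three properties: every vertex lies in some bag; for every edge, both endpoints lie together in some bag; and for every vertex, the bags containing it form a connected subtree. Here vertex 0 appears in no bag, so the decomposition is invalid.

No — vertex 0 appears in no bag.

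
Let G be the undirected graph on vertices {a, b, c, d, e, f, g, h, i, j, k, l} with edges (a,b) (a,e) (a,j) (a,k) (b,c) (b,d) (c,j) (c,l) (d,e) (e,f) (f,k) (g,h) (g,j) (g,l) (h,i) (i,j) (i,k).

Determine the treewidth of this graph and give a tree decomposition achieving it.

The largest bag has 4 vertices, giving width 3; this decomposition certifies tw(G) ≤ 3. For the lower bound: the 4 vertex sets {d,e,f}, {k}, {a}, {b,c,i,j} are disjoint, each induces a connected subgraph, and every pair is joined by at least one edge of G. Contracting each set to a single vertex therefore yields K_{4} as a minor, and since treewidth is minor-monotone, tw(G) ≥ tw(K_{4}) = 3. Hence tw(G) = 3 exactly.

Treewidth 3.
One such decomposition:
Bags: B1 = {d, e, f, k}  B2 = {a, d, e, k}  B3 = {a, b, d, k}  B4 = {a, b, i, k}  B5 = {a, b, i, j}  B6 = {b, c, i, j}  B7 = {c, h, i, j}  B8 = {c, g, h, j}  B9 = {c, g, h, l}
Tree: B1–B2, B2–B3, B3–B4, B4–B5, B5–B6, B6–B7, B7–B8, B8–B9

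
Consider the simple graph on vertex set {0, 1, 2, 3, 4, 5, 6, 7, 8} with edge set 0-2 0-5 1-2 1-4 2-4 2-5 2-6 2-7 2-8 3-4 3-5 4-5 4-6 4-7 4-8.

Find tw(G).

A width-2 tree decomposition is:
Bags: B1 = {2, 4, 5}  B2 = {0, 2, 5}  B3 = {2, 4, 6}  B4 = {1, 2, 4}  B5 = {2, 4, 7}  B6 = {2, 4, 8}  B7 = {3, 4, 5}
Tree: B1–B2, B1–B3, B1–B4, B3–B5, B5–B6, B1–B7
Every bag has size at most 3, so the width is 3 − 1 = 2 and tw(G) ≤ 2. On the other hand G contains the 3-clique {0, 2, 5}. A clique must lie in a single bag of any decomposition, so no decomposition can have width below 2. Combining the bounds, tw(G) = 2.

2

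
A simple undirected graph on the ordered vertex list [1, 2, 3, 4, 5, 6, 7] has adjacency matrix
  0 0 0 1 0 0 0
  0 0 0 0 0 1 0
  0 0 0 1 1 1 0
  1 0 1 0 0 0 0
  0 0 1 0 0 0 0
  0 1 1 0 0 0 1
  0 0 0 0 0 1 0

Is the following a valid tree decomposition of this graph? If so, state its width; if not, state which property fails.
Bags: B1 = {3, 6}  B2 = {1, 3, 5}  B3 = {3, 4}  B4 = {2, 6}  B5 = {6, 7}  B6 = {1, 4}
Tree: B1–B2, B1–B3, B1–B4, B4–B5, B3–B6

No — bags containing vertex 1 are not connected in the tree.

A tree decomposition must satisfy three properties: every vertex lies in some bag; for every edge, both endpoints lie together in some bag; and for every vertex, the bags containing it form a connected subtree. Here bags containing vertex 1 are not connected in the tree, so the decomposition is invalid.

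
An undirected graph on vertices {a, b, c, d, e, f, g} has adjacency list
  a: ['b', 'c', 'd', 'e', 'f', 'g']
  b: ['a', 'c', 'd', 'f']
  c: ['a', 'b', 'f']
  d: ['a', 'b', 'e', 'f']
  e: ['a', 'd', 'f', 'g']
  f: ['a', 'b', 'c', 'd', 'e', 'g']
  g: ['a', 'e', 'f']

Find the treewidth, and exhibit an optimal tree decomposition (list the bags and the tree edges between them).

Every bag has size at most 4, so the width is 4 − 1 = 3 and tw(G) ≤ 3. Conversely, {a, d, e, f} is a clique of size 4, and the vertices of any clique must share a bag in every tree decomposition; so some bag has ≥ 4 vertices and tw(G) ≥ 3. Hence tw(G) = 3 exactly.

Treewidth 3.
One such decomposition:
Bags: B1 = {a, e, f, g}  B2 = {a, d, e, f}  B3 = {a, b, d, f}  B4 = {a, b, c, f}
Tree: B1–B2, B2–B3, B3–B4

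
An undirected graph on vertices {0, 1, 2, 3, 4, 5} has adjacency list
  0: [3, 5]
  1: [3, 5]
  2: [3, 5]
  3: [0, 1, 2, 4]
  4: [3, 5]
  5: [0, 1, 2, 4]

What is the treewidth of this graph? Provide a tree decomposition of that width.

Treewidth 2.
One optimal decomposition is:
Bags: B1 = {2, 3, 5}  B2 = {3, 4, 5}  B3 = {0, 3, 5}  B4 = {1, 3, 5}
Tree: B1–B2, B2–B3, B3–B4

The largest bag has 3 vertices, giving width 2; this decomposition certifies tw(G) ≤ 2. The edges 2–3–4–5–2 form a cycle, so G is not a tree and its treewidth is at least 2. Combining the bounds, tw(G) = 2.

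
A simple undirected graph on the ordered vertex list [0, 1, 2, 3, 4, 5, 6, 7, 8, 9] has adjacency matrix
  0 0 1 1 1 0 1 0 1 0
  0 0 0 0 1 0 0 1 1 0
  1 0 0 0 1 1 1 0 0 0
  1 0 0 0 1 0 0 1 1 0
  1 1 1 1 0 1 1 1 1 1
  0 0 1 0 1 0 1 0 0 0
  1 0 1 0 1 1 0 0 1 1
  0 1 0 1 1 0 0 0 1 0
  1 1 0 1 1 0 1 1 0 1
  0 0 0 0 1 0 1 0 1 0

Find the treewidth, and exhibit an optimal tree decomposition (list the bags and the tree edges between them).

The largest bag has 4 vertices, giving width 3; this decomposition certifies tw(G) ≤ 3. Conversely, {0, 3, 4, 8} is a clique of size 4, and the vertices of any clique must share a bag in every tree decomposition; so some bag has ≥ 4 vertices and tw(G) ≥ 3. Hence tw(G) = 3 exactly.

Treewidth 3.
One such decomposition:
Bags: B1 = {0, 4, 6, 8}  B2 = {0, 2, 4, 6}  B3 = {0, 3, 4, 8}  B4 = {3, 4, 7, 8}  B5 = {4, 6, 8, 9}  B6 = {2, 4, 5, 6}  B7 = {1, 4, 7, 8}
Tree: B1–B2, B1–B3, B3–B4, B1–B5, B2–B6, B4–B7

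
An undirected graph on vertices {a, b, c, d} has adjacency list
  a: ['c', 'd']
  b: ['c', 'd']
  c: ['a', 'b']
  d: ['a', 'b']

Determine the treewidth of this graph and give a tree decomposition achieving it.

Treewidth 2.
One such decomposition:
Bags: B1 = {a, c, d}  B2 = {b, c, d}
Tree: B1–B2

Each bag holds 3 vertices, so the decomposition has width 2, which upper-bounds the treewidth. Since d–a–c–b–d is a cycle in G, G is not acyclic. Forests are exactly the graphs of treewidth ≤ 1, so tw(G) ≥ 2. Combining the bounds, tw(G) = 2.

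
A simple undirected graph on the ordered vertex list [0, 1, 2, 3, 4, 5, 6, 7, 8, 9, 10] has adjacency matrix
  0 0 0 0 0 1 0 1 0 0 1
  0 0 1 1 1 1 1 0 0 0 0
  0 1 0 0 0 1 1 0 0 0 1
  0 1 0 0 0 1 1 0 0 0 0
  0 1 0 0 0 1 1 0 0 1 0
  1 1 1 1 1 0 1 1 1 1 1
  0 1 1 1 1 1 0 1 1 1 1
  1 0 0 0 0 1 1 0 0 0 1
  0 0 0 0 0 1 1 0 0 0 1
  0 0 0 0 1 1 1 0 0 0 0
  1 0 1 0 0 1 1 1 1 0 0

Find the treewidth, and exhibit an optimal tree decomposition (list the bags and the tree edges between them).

Treewidth 3.
Bags: B1 = {1, 2, 5, 6}  B2 = {2, 5, 6, 10}  B3 = {1, 4, 5, 6}  B4 = {4, 5, 6, 9}  B5 = {5, 6, 8, 10}  B6 = {5, 6, 7, 10}  B7 = {1, 3, 5, 6}  B8 = {0, 5, 7, 10}
Tree: B1–B2, B1–B3, B3–B4, B2–B5, B5–B6, B3–B7, B6–B8

The largest bag has 4 vertices, giving width 3; this decomposition certifies tw(G) ≤ 3. For the lower bound, the 4 vertices {0, 5, 7, 10} are pairwise adjacent, and any tree decomposition puts a clique entirely inside one bag — forcing width ≥ 3. Therefore the treewidth is 3.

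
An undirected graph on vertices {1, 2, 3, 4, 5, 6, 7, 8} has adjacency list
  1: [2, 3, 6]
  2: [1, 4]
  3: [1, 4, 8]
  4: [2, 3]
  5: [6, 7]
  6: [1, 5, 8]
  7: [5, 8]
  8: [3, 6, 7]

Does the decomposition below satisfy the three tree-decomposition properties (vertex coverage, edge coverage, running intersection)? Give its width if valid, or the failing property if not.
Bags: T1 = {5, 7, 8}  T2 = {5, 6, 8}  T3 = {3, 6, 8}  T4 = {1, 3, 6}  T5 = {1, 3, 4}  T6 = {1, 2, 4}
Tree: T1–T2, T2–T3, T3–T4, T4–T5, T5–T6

Checking the three conditions: (i) the bags cover all of {1, 2, 3, 4, 5, 6, 7, 8}; (ii) for each edge, some bag contains both endpoints; (iii) the bags containing any fixed vertex form a subtree. All hold, so the decomposition is valid with width 3 − 1 = 2.

Yes; width 2.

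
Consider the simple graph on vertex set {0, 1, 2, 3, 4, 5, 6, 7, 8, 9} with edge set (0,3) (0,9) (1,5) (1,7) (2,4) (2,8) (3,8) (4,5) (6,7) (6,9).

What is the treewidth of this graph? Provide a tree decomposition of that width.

Treewidth 2.
One optimal decomposition is:
Bags: B1 = {2, 3, 8}  B2 = {0, 2, 3}  B3 = {0, 2, 9}  B4 = {2, 6, 9}  B5 = {2, 6, 7}  B6 = {1, 2, 7}  B7 = {1, 2, 5}  B8 = {2, 4, 5}
Tree: B1–B2, B2–B3, B3–B4, B4–B5, B5–B6, B6–B7, B7–B8

Each bag holds 3 vertices, so the decomposition has width 2, which upper-bounds the treewidth. Since 2–8–3–0–9–6–7–1–5–4–2 is a cycle in G, G is not acyclic. Forests are exactly the graphs of treewidth ≤ 1, so tw(G) ≥ 2. The upper and lower bounds meet at 2, so that is the treewidth.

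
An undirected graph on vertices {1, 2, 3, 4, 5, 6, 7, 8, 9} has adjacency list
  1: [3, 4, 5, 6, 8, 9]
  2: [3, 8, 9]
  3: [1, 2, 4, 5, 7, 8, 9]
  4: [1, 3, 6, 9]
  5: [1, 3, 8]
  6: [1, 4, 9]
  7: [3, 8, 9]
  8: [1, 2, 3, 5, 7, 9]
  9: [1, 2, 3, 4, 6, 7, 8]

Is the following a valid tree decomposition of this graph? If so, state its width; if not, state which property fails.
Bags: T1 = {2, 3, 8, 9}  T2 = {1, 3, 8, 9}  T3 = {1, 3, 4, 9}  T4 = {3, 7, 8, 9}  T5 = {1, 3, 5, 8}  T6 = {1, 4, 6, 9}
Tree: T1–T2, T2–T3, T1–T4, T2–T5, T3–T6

Yes; width 3.

Checking the three conditions: (i) the bags cover all of {1, 2, 3, 4, 5, 6, 7, 8, 9}; (ii) for each edge, some bag contains both endpoints; (iii) the bags containing any fixed vertex form a subtree. All hold, so the decomposition is valid with width 4 − 1 = 3.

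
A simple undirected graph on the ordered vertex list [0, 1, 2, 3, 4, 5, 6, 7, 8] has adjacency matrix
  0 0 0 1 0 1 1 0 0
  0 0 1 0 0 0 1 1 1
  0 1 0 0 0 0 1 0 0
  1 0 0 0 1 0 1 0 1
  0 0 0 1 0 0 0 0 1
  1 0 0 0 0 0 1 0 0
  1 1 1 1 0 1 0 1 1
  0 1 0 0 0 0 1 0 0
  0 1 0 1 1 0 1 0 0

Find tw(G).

2

A width-2 tree decomposition is:
Bags: B1 = {3, 4, 8}  B2 = {3, 6, 8}  B3 = {1, 6, 8}  B4 = {1, 2, 6}  B5 = {1, 6, 7}  B6 = {0, 3, 6}  B7 = {0, 5, 6}
Tree: B1–B2, B2–B3, B3–B4, B3–B5, B2–B6, B6–B7
Each bag holds 3 vertices, so the decomposition has width 2, which upper-bounds the treewidth. For the lower bound, the 3 vertices {3, 4, 8} are pairwise adjacent, and any tree decomposition puts a clique entirely inside one bag — forcing width ≥ 2. Hence tw(G) = 2 exactly.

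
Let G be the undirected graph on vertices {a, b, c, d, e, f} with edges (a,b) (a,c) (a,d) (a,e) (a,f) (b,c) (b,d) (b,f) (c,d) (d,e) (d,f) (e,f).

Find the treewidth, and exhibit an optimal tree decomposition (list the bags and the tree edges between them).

Every bag has size at most 4, so the width is 4 − 1 = 3 and tw(G) ≤ 3. On the other hand G contains the 4-clique {a, b, c, d}. A clique must lie in a single bag of any decomposition, so no decomposition can have width below 3. Combining the bounds, tw(G) = 3.

Treewidth 3.
One optimal decomposition is:
Bags: B1 = {a, b, c, d}  B2 = {a, b, d, f}  B3 = {a, d, e, f}
Tree: B1–B2, B2–B3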